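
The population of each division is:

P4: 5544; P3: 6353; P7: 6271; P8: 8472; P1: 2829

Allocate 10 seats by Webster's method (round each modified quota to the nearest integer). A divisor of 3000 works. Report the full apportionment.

With modified divisor 3000: modified quotas P4 1.848, P3 2.118, P7 2.090, P8 2.824, P1 0.943.
Rounding to the nearest integer: P4 2, P3 2, P7 2, P8 3, P1 1 (total 10).

P4: 2; P3: 2; P7: 2; P8: 3; P1: 1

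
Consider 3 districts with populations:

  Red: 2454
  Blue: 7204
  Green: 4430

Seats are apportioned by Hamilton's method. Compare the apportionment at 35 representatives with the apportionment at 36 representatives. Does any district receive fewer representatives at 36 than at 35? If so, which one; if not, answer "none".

At 35 seats: Red 6, Blue 18, Green 11.
At 36 seats: Red 6, Blue 19, Green 11.
No district's allocation decreased.

none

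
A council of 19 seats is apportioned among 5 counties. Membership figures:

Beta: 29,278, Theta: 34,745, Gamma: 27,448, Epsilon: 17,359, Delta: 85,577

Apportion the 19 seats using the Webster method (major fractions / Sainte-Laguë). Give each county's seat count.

Standard divisor 194407/19 ≈ 10231.947; standard quotas: Beta 2.861, Theta 3.396, Gamma 2.683, Epsilon 1.697, Delta 8.364.
Rounding to the nearest integer gives Beta 3, Theta 3, Gamma 3, Epsilon 2, Delta 8 — total 19, matching the house size, so no adjustment is needed.

Beta 3, Theta 3, Gamma 3, Epsilon 2, Delta 8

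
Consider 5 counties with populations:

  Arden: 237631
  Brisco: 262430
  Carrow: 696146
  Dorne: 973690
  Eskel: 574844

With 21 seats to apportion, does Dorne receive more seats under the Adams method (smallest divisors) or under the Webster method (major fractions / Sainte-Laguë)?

Webster

Adams: Arden 2, Brisco 2, Carrow 5, Dorne 7, Eskel 5.
Webster: Arden 2, Brisco 2, Carrow 5, Dorne 8, Eskel 4.
Dorne gets 7 under Adams and 8 under Webster.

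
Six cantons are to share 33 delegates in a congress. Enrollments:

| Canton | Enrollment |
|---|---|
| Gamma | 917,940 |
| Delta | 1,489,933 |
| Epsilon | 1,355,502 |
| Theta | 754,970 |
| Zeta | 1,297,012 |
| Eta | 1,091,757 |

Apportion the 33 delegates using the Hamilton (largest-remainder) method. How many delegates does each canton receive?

The standard divisor is 6907114/33 ≈ 209306.485.
Standard quotas: Gamma 4.3856, Delta 7.1184, Epsilon 6.4762, Theta 3.6070, Zeta 6.1967, Eta 5.2161.
Lower quotas: Gamma 4, Delta 7, Epsilon 6, Theta 3, Zeta 6, Eta 5 (sum 31, leaving 2 seats).
Remainders in descending order: Theta 0.6070, Epsilon 0.4762, Gamma 0.3856, Eta 0.2161, Zeta 0.1967, Delta 0.1184.
The surplus seats go to Theta, Epsilon.

Gamma 4; Delta 7; Epsilon 7; Theta 4; Zeta 6; Eta 5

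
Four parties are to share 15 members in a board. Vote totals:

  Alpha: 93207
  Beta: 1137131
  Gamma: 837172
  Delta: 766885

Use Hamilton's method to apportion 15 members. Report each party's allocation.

Total 2834395; standard divisor 2834395/15 ≈ 188959.667.
Standard quotas: Alpha 0.4933, Beta 6.0179, Gamma 4.4304, Delta 4.0585.
Lower quotas: Alpha 0, Beta 6, Gamma 4, Delta 4 (sum 14, leaving 1 seat).
Remainders in descending order: Alpha 0.4933, Gamma 0.4304, Delta 0.0585, Beta 0.0179.
Largest remainder: Alpha receives the extra seat.

Alpha 1; Beta 6; Gamma 4; Delta 4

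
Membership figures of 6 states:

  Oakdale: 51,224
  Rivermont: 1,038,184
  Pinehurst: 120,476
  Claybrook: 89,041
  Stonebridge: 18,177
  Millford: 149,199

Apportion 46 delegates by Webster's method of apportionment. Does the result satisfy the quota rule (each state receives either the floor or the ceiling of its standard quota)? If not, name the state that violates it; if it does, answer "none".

Rivermont

Standard quotas: Oakdale 1.607, Rivermont 32.569, Pinehurst 3.780, Claybrook 2.793, Stonebridge 0.570, Millford 4.681.
Webster allocation: Oakdale 2, Rivermont 31, Pinehurst 4, Claybrook 3, Stonebridge 1, Millford 5.
Rivermont has quota 32.569 (lower 32, upper 33) but receives 31 — outside the quota interval.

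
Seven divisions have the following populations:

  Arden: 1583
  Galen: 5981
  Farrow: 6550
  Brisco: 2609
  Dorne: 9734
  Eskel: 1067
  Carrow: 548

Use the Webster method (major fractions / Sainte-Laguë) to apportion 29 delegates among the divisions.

Arden 2, Galen 6, Farrow 6, Brisco 3, Dorne 10, Eskel 1, Carrow 1

Standard divisor 28072/29 ≈ 968; standard quotas: Arden 1.635, Galen 6.179, Farrow 6.767, Brisco 2.695, Dorne 10.056, Eskel 1.102, Carrow 0.566.
Rounding to the nearest integer gives 2, 6, 7, 3, 10, 1, 1 = 30 seats, so the divisor must be adjusted.
With modified divisor 1020: modified quotas Arden 1.552, Galen 5.864, Farrow 6.422, Brisco 2.558, Dorne 9.543, Eskel 1.046, Carrow 0.537.
Rounding to the nearest integer: Arden 2, Galen 6, Farrow 6, Brisco 3, Dorne 10, Eskel 1, Carrow 1 (total 29).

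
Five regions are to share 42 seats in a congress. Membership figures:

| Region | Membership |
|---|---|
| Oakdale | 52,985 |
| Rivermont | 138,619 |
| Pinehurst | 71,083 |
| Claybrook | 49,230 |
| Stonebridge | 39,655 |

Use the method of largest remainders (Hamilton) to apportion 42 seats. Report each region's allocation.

Oakdale 6, Rivermont 17, Pinehurst 8, Claybrook 6, Stonebridge 5

Standard divisor: 351572 ÷ 42 ≈ 8370.762.
Standard quotas: Oakdale 6.3298, Rivermont 16.5599, Pinehurst 8.4918, Claybrook 5.8812, Stonebridge 4.7373.
Lower quotas: Oakdale 6, Rivermont 16, Pinehurst 8, Claybrook 5, Stonebridge 4 (sum 39, leaving 3 seats).
Remainders in descending order: Claybrook 0.8812, Stonebridge 0.7373, Rivermont 0.5599, Pinehurst 0.4918, Oakdale 0.3298.
Largest remainders: Claybrook, Stonebridge, Rivermont receive the extra seats.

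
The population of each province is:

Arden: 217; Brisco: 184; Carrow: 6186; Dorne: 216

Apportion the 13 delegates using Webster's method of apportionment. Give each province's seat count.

Arden 0, Brisco 0, Carrow 13, Dorne 0

Standard divisor 6803/13 ≈ 523.308; standard quotas: Arden 0.415, Brisco 0.352, Carrow 11.821, Dorne 0.413.
Rounding to the nearest integer gives 0, 0, 12, 0 = 12 seats, so the divisor must be adjusted.
With modified divisor 480: modified quotas Arden 0.452, Brisco 0.383, Carrow 12.887, Dorne 0.450.
Rounding to the nearest integer: Arden 0, Brisco 0, Carrow 13, Dorne 0 (total 13).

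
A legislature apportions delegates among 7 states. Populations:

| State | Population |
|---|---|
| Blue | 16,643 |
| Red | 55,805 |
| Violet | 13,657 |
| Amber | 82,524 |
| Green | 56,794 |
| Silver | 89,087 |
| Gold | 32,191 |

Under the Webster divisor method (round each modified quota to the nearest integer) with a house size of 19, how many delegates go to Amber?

Standard divisor 346701/19 ≈ 18247.421; standard quotas: Blue 0.912, Red 3.058, Violet 0.748, Amber 4.523, Green 3.112, Silver 4.882, Gold 1.764.
Rounding to the nearest integer gives 1, 3, 1, 5, 3, 5, 2 = 20 seats, so the divisor must be adjusted.
With modified divisor 19100: modified quotas Blue 0.871, Red 2.922, Violet 0.715, Amber 4.321, Green 2.974, Silver 4.664, Gold 1.685.
Rounding to the nearest integer: Blue 1, Red 3, Violet 1, Amber 4, Green 3, Silver 5, Gold 2 (total 19).
Amber receives 4.

4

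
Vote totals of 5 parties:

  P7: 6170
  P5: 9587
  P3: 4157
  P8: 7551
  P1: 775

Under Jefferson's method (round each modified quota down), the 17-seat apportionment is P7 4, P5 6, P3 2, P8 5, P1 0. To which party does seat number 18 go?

P3

Priority for the next seat is population ÷ (current seats + 1).
Priorities: P7 1234.000, P5 1369.571, P3 1385.667, P8 1258.500, P1 775.000.
Highest priority: P3.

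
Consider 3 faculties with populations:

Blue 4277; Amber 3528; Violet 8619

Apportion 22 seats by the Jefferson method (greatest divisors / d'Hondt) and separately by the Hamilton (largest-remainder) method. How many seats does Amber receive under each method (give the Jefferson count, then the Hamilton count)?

Jefferson: Blue 6, Amber 4, Violet 12.
Hamilton: Blue 6, Amber 5, Violet 11.
Amber gets 4 under Jefferson and 5 under Hamilton.

4 and 5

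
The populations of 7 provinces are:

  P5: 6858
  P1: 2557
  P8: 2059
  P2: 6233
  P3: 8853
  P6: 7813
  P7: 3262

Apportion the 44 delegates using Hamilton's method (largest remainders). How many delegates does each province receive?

The standard divisor is 37635/44 ≈ 855.341.
Standard quotas: P5 8.0179, P1 2.9895, P8 2.4072, P2 7.2872, P3 10.3503, P6 9.1344, P7 3.8137.
Lower quotas: P5 8, P1 2, P8 2, P2 7, P3 10, P6 9, P7 3 (sum 41, leaving 3 seats).
Remainders in descending order: P1 0.9895, P7 0.8137, P8 0.4072, P3 0.3503, P2 0.2872, P6 0.1344, P5 0.0179.
The surplus seats go to P1, P7, P8.

P5 8, P1 3, P8 3, P2 7, P3 10, P6 9, P7 4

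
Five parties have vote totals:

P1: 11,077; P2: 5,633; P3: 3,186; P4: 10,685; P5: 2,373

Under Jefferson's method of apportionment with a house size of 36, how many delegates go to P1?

Standard divisor 32954/36 ≈ 915.389; standard quotas: P1 12.101, P2 6.154, P3 3.480, P4 11.673, P5 2.592.
Rounding down gives 12, 6, 3, 11, 2 = 34 seats, so the divisor must be adjusted.
With modified divisor 840: modified quotas P1 13.187, P2 6.706, P3 3.793, P4 12.720, P5 2.825.
Rounding down: P1 13, P2 6, P3 3, P4 12, P5 2 (total 36).
P1 receives 13.

13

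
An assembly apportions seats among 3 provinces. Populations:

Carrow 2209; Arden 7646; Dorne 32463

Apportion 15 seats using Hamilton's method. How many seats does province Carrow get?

Total 42318; standard divisor 42318/15 ≈ 2821.2.
Standard quotas: Carrow 0.7830, Arden 2.7102, Dorne 11.5068.
Lower quotas: Carrow 0, Arden 2, Dorne 11 (sum 13, leaving 2 seats).
Remainders in descending order: Carrow 0.7830, Arden 0.7102, Dorne 0.5068.
The surplus seats go to Carrow, Arden.
Carrow receives 1.

1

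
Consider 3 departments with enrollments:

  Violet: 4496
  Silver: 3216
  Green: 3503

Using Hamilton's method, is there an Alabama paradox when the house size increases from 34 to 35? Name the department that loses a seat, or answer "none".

none

At 34 seats: Violet 14, Silver 10, Green 10.
At 35 seats: Violet 14, Silver 10, Green 11.
No department's allocation decreased.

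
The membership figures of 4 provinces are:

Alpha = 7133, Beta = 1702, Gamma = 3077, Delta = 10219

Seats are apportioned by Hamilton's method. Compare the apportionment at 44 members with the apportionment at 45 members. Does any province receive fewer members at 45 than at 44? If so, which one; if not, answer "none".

At 44 seats: Alpha 14, Beta 4, Gamma 6, Delta 20.
At 45 seats: Alpha 15, Beta 3, Gamma 6, Delta 21.
Beta drops from 4 to 3.

Beta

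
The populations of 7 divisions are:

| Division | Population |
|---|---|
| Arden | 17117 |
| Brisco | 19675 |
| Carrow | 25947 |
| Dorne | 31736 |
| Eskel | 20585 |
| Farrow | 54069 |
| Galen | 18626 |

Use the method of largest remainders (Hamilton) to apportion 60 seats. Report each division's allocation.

Arden=6; Brisco=6; Carrow=8; Dorne=10; Eskel=7; Farrow=17; Galen=6

Total 187755; standard divisor 187755/60 ≈ 3129.25.
Standard quotas: Arden 5.4700, Brisco 6.2874, Carrow 8.2918, Dorne 10.1417, Eskel 6.5783, Farrow 17.2786, Galen 5.9522.
Lower quotas: Arden 5, Brisco 6, Carrow 8, Dorne 10, Eskel 6, Farrow 17, Galen 5 (sum 57, leaving 3 seats).
Remainders in descending order: Galen 0.9522, Eskel 0.5783, Arden 0.4700, Carrow 0.2918, Brisco 0.2874, Farrow 0.2786, Dorne 0.1417.
The surplus seats go to Galen, Eskel, Arden.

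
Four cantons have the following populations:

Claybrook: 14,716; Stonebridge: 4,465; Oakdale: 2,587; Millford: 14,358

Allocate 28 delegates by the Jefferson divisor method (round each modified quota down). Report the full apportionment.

Claybrook 12, Stonebridge 3, Oakdale 2, Millford 11

Standard divisor 36126/28 ≈ 1290.214; standard quotas: Claybrook 11.406, Stonebridge 3.461, Oakdale 2.005, Millford 11.128.
Rounding down gives 11, 3, 2, 11 = 27 seats, so the divisor must be adjusted.
With modified divisor 1200: modified quotas Claybrook 12.263, Stonebridge 3.721, Oakdale 2.156, Millford 11.965.
Rounding down: Claybrook 12, Stonebridge 3, Oakdale 2, Millford 11 (total 28).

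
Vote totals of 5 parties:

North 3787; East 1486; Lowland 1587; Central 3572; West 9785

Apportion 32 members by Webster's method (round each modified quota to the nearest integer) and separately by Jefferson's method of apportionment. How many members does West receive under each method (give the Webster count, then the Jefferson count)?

15 and 16

Webster: North 6, East 2, Lowland 3, Central 6, West 15.
Jefferson: North 6, East 2, Lowland 2, Central 6, West 16.
West gets 15 under Webster and 16 under Jefferson.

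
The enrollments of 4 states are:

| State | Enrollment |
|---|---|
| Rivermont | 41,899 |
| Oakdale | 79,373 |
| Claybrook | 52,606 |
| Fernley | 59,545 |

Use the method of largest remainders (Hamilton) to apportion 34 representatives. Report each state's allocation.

Rivermont 6; Oakdale 11; Claybrook 8; Fernley 9

Standard divisor: 233423 ÷ 34 ≈ 6865.382.
Standard quotas: Rivermont 6.1029, Oakdale 11.5613, Claybrook 7.6625, Fernley 8.6732.
Lower quotas: Rivermont 6, Oakdale 11, Claybrook 7, Fernley 8 (sum 32, leaving 2 seats).
Remainders in descending order: Fernley 0.6732, Claybrook 0.6625, Oakdale 0.5613, Rivermont 0.1029.
Largest remainders: Fernley, Claybrook receive the extra seats.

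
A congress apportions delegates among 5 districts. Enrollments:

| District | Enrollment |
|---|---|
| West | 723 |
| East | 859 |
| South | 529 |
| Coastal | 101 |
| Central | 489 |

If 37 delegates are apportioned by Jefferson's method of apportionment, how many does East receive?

12

Standard divisor 2701/37 ≈ 73; standard quotas: West 9.904, East 11.767, South 7.247, Coastal 1.384, Central 6.699.
Rounding down gives 9, 11, 7, 1, 6 = 34 seats, so the divisor must be adjusted.
With modified divisor 68: modified quotas West 10.632, East 12.632, South 7.779, Coastal 1.485, Central 7.191.
Rounding down: West 10, East 12, South 7, Coastal 1, Central 7 (total 37).
East receives 12.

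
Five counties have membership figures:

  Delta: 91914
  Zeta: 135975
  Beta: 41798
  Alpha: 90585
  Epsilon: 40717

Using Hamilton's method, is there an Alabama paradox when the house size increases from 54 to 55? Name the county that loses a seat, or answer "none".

Epsilon

At 54 seats: Delta 12, Zeta 18, Beta 6, Alpha 12, Epsilon 6.
At 55 seats: Delta 13, Zeta 19, Beta 6, Alpha 12, Epsilon 5.
Epsilon drops from 6 to 5.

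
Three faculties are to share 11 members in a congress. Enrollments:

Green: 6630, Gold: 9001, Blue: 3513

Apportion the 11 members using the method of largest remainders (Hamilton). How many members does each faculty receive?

Total 19144; standard divisor 19144/11 ≈ 1740.364.
Standard quotas: Green 3.8095, Gold 5.1719, Blue 2.0185.
Lower quotas: Green 3, Gold 5, Blue 2 (sum 10, leaving 1 seat).
Remainders in descending order: Green 0.8095, Gold 0.1719, Blue 0.0185.
The surplus seat goes to Green.

Green 4, Gold 5, Blue 2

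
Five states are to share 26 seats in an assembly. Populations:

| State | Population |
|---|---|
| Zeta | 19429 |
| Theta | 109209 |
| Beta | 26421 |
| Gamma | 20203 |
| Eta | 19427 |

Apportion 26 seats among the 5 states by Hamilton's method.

Zeta 3, Theta 14, Beta 3, Gamma 3, Eta 3

Standard divisor: 194689 ÷ 26 ≈ 7488.038.
Standard quotas: Zeta 2.5947, Theta 14.5845, Beta 3.5284, Gamma 2.6980, Eta 2.5944.
Lower quotas: Zeta 2, Theta 14, Beta 3, Gamma 2, Eta 2 (sum 23, leaving 3 seats).
Remainders in descending order: Gamma 0.6980, Zeta 0.5947, Eta 0.5944, Theta 0.5845, Beta 0.5284.
The surplus seats go to Gamma, Zeta, Eta.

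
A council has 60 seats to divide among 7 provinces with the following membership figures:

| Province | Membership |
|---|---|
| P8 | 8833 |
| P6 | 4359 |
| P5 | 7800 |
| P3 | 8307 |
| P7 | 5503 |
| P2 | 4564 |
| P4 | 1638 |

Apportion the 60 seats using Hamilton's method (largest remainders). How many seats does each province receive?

The standard divisor is 41004/60 ≈ 683.4.
Standard quotas: P8 12.9251, P6 6.3784, P5 11.4135, P3 12.1554, P7 8.0524, P2 6.6784, P4 2.3968.
Lower quotas: P8 12, P6 6, P5 11, P3 12, P7 8, P2 6, P4 2 (sum 57, leaving 3 seats).
Remainders in descending order: P8 0.9251, P2 0.6784, P5 0.4135, P4 0.3968, P6 0.3784, P3 0.1554, P7 0.0524.
The surplus seats go to P8, P2, P5.

P8: 13; P6: 6; P5: 12; P3: 12; P7: 8; P2: 7; P4: 2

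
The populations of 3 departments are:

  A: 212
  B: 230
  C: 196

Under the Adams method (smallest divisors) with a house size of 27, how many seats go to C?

Standard divisor 638/27 ≈ 23.63; standard quotas: A 8.972, B 9.734, C 8.295.
Rounding up gives 9, 10, 9 = 28 seats, so the divisor must be adjusted.
With modified divisor 25: modified quotas A 8.480, B 9.200, C 7.840.
Rounding up: A 9, B 10, C 8 (total 27).
C receives 8.

8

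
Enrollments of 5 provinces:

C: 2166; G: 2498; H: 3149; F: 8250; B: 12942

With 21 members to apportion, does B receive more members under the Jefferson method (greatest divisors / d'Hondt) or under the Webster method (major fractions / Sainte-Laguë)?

Jefferson

Jefferson: C 1, G 2, H 2, F 6, B 10.
Webster: C 2, G 2, H 2, F 6, B 9.
B gets 10 under Jefferson and 9 under Webster.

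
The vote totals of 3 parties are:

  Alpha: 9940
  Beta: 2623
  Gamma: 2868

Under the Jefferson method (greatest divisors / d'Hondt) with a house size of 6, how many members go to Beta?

1

Standard divisor 15431/6 ≈ 2571.833; standard quotas: Alpha 3.865, Beta 1.020, Gamma 1.115.
Rounding down gives 3, 1, 1 = 5 seats, so the divisor must be adjusted.
With modified divisor 2200: modified quotas Alpha 4.518, Beta 1.192, Gamma 1.304.
Rounding down: Alpha 4, Beta 1, Gamma 1 (total 6).
Beta receives 1.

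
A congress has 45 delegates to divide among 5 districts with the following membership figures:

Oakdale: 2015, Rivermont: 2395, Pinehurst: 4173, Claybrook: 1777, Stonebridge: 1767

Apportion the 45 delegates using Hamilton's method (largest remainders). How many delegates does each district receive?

Oakdale 7; Rivermont 9; Pinehurst 15; Claybrook 7; Stonebridge 7

Standard divisor: 12127 ÷ 45 ≈ 269.489.
Standard quotas: Oakdale 7.477, Rivermont 8.887, Pinehurst 15.485, Claybrook 6.594, Stonebridge 6.557.
Lower quotas: Oakdale 7, Rivermont 8, Pinehurst 15, Claybrook 6, Stonebridge 6 (sum 42, leaving 3 seats).
Remainders in descending order: Rivermont 0.887, Claybrook 0.594, Stonebridge 0.557, Pinehurst 0.485, Oakdale 0.477.
The surplus seats go to Rivermont, Claybrook, Stonebridge.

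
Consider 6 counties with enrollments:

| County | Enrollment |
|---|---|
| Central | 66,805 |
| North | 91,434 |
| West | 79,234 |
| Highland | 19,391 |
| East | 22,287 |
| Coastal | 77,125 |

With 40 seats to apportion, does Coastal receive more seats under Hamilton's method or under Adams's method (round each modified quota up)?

Hamilton

Hamilton: Central 7, North 10, West 9, Highland 2, East 3, Coastal 9.
Adams: Central 7, North 10, West 9, Highland 3, East 3, Coastal 8.
Coastal gets 9 under Hamilton and 8 under Adams.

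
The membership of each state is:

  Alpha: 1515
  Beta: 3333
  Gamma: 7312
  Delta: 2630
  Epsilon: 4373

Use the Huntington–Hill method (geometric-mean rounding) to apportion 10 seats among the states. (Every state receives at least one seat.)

With divisor 1985: modified quotas Alpha 0.763, Beta 1.679, Gamma 3.684, Delta 1.325, Epsilon 2.203.
Geometric-mean thresholds: Alpha (min 1), Beta √(1·2)=1.414, Gamma √(3·4)=3.464, Delta √(1·2)=1.414, Epsilon √(2·3)=2.449.
Each quota rounded against its threshold gives Alpha 1, Beta 2, Gamma 4, Delta 1, Epsilon 2 (total 10).

Alpha=1, Beta=2, Gamma=4, Delta=1, Epsilon=2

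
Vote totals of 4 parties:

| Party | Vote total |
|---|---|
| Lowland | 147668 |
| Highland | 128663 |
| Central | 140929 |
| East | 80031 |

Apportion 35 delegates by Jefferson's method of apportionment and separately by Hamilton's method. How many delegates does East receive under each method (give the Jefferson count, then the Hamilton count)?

5 and 6

Jefferson: Lowland 11, Highland 9, Central 10, East 5.
Hamilton: Lowland 10, Highland 9, Central 10, East 6.
East gets 5 under Jefferson and 6 under Hamilton.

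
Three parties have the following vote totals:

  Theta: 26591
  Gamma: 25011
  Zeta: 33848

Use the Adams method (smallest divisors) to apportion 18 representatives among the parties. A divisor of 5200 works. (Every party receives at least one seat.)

Theta 6, Gamma 5, Zeta 7

With modified divisor 5200: modified quotas Theta 5.114, Gamma 4.810, Zeta 6.509.
Rounding up: Theta 6, Gamma 5, Zeta 7 (total 18).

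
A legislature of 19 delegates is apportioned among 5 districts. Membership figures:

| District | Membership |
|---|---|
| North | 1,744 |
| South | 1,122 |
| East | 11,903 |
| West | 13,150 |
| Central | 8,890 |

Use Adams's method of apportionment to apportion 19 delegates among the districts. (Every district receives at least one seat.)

North 1, South 1, East 6, West 6, Central 5

Standard divisor 36809/19 ≈ 1937.316; standard quotas: North 0.900, South 0.579, East 6.144, West 6.788, Central 4.589.
Rounding up gives 1, 1, 7, 7, 5 = 21 seats, so the divisor must be adjusted.
With modified divisor 2200: modified quotas North 0.793, South 0.510, East 5.410, West 5.977, Central 4.041.
Rounding up: North 1, South 1, East 6, West 6, Central 5 (total 19).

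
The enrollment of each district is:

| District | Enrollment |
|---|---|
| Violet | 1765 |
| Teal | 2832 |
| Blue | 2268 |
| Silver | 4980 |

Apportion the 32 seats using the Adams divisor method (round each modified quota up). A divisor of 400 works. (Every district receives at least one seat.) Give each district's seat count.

With modified divisor 400: modified quotas Violet 4.412, Teal 7.080, Blue 5.670, Silver 12.450.
Rounding up: Violet 5, Teal 8, Blue 6, Silver 13 (total 32).

Violet 5, Teal 8, Blue 6, Silver 13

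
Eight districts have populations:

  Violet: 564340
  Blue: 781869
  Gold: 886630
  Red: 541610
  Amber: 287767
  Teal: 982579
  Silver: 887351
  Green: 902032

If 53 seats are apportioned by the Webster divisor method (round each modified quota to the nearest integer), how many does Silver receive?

8

Standard divisor 5834178/53 ≈ 110078.83; standard quotas: Violet 5.127, Blue 7.103, Gold 8.055, Red 4.920, Amber 2.614, Teal 8.926, Silver 8.061, Green 8.194.
Rounding to the nearest integer gives Violet 5, Blue 7, Gold 8, Red 5, Amber 3, Teal 9, Silver 8, Green 8 — total 53, matching the house size, so no adjustment is needed.
Silver receives 8.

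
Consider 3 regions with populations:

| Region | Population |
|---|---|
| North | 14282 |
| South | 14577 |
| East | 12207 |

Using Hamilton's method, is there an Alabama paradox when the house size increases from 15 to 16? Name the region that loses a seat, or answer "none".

none

At 15 seats: North 5, South 5, East 5.
At 16 seats: North 5, South 6, East 5.
No region's allocation decreased.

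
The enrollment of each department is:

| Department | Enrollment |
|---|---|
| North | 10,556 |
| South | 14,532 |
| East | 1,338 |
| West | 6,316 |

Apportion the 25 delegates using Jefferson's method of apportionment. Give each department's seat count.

North=8; South=11; East=1; West=5

Standard divisor 32742/25 ≈ 1309.68; standard quotas: North 8.060, South 11.096, East 1.022, West 4.823.
Rounding down gives 8, 11, 1, 4 = 24 seats, so the divisor must be adjusted.
With modified divisor 1240: modified quotas North 8.513, South 11.719, East 1.079, West 5.094.
Rounding down: North 8, South 11, East 1, West 5 (total 25).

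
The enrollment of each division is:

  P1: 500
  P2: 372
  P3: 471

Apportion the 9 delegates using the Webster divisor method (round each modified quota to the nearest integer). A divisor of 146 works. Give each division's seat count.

P1=3; P2=3; P3=3

With modified divisor 146: modified quotas P1 3.425, P2 2.548, P3 3.226.
Rounding to the nearest integer: P1 3, P2 3, P3 3 (total 9).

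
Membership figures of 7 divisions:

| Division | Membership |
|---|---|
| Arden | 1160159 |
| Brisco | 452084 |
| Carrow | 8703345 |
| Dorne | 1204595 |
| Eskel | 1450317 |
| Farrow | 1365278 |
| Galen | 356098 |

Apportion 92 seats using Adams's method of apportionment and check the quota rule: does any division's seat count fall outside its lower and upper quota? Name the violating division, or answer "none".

Carrow

Standard quotas: Arden 7.265, Brisco 2.831, Carrow 54.500, Dorne 7.543, Eskel 9.082, Farrow 8.549, Galen 2.230.
Adams allocation: Arden 7, Brisco 3, Carrow 53, Dorne 8, Eskel 9, Farrow 9, Galen 3.
Carrow has quota 54.500 (lower 54, upper 55) but receives 53 — outside the quota interval.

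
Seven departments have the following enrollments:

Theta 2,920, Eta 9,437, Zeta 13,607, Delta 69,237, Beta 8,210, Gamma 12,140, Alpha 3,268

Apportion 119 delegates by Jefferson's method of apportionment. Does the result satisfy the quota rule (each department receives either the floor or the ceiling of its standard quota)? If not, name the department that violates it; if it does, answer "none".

Standard quotas: Theta 2.924, Eta 9.451, Zeta 13.628, Delta 69.342, Beta 8.223, Gamma 12.158, Alpha 3.273.
Jefferson allocation: Theta 3, Eta 9, Zeta 13, Delta 71, Beta 8, Gamma 12, Alpha 3.
Delta has quota 69.342 (lower 69, upper 70) but receives 71 — outside the quota interval.

Delta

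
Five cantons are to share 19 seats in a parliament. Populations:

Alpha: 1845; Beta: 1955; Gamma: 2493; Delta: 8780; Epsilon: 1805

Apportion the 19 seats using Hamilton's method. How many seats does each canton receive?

The standard divisor is 16878/19 ≈ 888.316.
Standard quotas: Alpha 2.0770, Beta 2.2008, Gamma 2.8064, Delta 9.8839, Epsilon 2.0319.
Lower quotas: Alpha 2, Beta 2, Gamma 2, Delta 9, Epsilon 2 (sum 17, leaving 2 seats).
Remainders in descending order: Delta 0.8839, Gamma 0.8064, Beta 0.2008, Alpha 0.0770, Epsilon 0.0319.
Largest remainders: Delta, Gamma receive the extra seats.

Alpha 2, Beta 2, Gamma 3, Delta 10, Epsilon 2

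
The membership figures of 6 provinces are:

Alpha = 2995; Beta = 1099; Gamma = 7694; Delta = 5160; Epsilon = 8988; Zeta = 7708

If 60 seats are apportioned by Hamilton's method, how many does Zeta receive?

14

The standard divisor is 33644/60 ≈ 560.733.
Standard quotas: Alpha 5.3412, Beta 1.9599, Gamma 13.7213, Delta 9.2022, Epsilon 16.0290, Zeta 13.7463.
Lower quotas: Alpha 5, Beta 1, Gamma 13, Delta 9, Epsilon 16, Zeta 13 (sum 57, leaving 3 seats).
Remainders in descending order: Beta 0.9599, Zeta 0.7463, Gamma 0.7213, Alpha 0.3412, Delta 0.2022, Epsilon 0.0290.
Largest remainders: Beta, Zeta, Gamma receive the extra seats.
Zeta receives 14.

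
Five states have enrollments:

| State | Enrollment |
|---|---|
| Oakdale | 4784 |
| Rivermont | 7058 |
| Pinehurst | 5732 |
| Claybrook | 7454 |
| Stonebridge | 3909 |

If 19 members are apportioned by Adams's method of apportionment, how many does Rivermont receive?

Standard divisor 28937/19 ≈ 1523; standard quotas: Oakdale 3.141, Rivermont 4.634, Pinehurst 3.764, Claybrook 4.894, Stonebridge 2.567.
Rounding up gives 4, 5, 4, 5, 3 = 21 seats, so the divisor must be adjusted.
With modified divisor 1800: modified quotas Oakdale 2.658, Rivermont 3.921, Pinehurst 3.184, Claybrook 4.141, Stonebridge 2.172.
Rounding up: Oakdale 3, Rivermont 4, Pinehurst 4, Claybrook 5, Stonebridge 3 (total 19).
Rivermont receives 4.

4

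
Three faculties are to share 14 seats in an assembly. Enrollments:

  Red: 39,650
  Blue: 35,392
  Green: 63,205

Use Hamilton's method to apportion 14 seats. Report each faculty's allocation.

The standard divisor is 138247/14 ≈ 9874.786.
Standard quotas: Red 4.0153, Blue 3.5841, Green 6.4006.
Lower quotas: Red 4, Blue 3, Green 6 (sum 13, leaving 1 seat).
Remainders in descending order: Blue 0.5841, Green 0.4006, Red 0.0153.
The surplus seat goes to Blue.

Red 4, Blue 4, Green 6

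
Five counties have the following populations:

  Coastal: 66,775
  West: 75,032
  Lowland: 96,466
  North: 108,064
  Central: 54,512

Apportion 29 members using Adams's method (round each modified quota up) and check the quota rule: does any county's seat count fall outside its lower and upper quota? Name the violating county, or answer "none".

none

Standard quotas: Coastal 4.831, West 5.428, Lowland 6.979, North 7.818, Central 3.944.
Adams allocation: Coastal 5, West 5, Lowland 7, North 8, Central 4.
Every allocation lies between the lower and upper quota.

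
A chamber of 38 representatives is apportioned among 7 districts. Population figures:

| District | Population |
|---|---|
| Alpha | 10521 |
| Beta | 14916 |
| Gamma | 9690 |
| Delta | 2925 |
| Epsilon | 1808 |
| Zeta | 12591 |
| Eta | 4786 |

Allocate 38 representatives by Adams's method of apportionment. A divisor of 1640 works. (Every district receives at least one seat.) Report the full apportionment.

With modified divisor 1640: modified quotas Alpha 6.415, Beta 9.095, Gamma 5.909, Delta 1.784, Epsilon 1.102, Zeta 7.677, Eta 2.918.
Rounding up: Alpha 7, Beta 10, Gamma 6, Delta 2, Epsilon 2, Zeta 8, Eta 3 (total 38).

Alpha 7, Beta 10, Gamma 6, Delta 2, Epsilon 2, Zeta 8, Eta 3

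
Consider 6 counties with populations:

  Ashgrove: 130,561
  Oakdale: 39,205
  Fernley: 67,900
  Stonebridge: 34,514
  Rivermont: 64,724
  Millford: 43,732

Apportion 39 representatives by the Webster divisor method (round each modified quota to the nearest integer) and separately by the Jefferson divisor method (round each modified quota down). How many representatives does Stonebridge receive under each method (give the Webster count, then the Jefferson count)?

4 and 3

Webster: Ashgrove 13, Oakdale 4, Fernley 7, Stonebridge 4, Rivermont 7, Millford 4.
Jefferson: Ashgrove 14, Oakdale 4, Fernley 7, Stonebridge 3, Rivermont 7, Millford 4.
Stonebridge gets 4 under Webster and 3 under Jefferson.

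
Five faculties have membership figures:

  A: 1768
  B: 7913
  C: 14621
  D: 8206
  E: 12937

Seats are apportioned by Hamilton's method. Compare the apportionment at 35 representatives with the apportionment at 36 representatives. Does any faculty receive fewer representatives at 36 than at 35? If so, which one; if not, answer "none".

At 35 seats: A 2, B 6, C 11, D 6, E 10.
At 36 seats: A 1, B 6, C 12, D 7, E 10.
A drops from 2 to 1.

A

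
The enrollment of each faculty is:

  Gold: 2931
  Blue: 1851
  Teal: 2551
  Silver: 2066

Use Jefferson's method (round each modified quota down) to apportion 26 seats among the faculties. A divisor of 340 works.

Gold 8, Blue 5, Teal 7, Silver 6

With modified divisor 340: modified quotas Gold 8.621, Blue 5.444, Teal 7.503, Silver 6.076.
Rounding down: Gold 8, Blue 5, Teal 7, Silver 6 (total 26).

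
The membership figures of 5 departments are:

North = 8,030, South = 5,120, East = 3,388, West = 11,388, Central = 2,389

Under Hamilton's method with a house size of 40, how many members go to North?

11

Total 30315; standard divisor 30315/40 ≈ 757.875.
Standard quotas: North 10.5954, South 6.7557, East 4.4704, West 15.0262, Central 3.1522.
Lower quotas: North 10, South 6, East 4, West 15, Central 3 (sum 38, leaving 2 seats).
Remainders in descending order: South 0.7557, North 0.5954, East 0.4704, Central 0.1522, West 0.0262.
Largest remainders: South, North receive the extra seats.
North receives 11.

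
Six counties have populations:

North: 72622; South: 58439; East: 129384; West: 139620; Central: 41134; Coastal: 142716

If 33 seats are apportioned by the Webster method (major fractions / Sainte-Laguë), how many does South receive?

3

Standard divisor 583915/33 ≈ 17694.394; standard quotas: North 4.104, South 3.303, East 7.312, West 7.891, Central 2.325, Coastal 8.066.
Rounding to the nearest integer gives 4, 3, 7, 8, 2, 8 = 32 seats, so the divisor must be adjusted.
With modified divisor 17000: modified quotas North 4.272, South 3.438, East 7.611, West 8.213, Central 2.420, Coastal 8.395.
Rounding to the nearest integer: North 4, South 3, East 8, West 8, Central 2, Coastal 8 (total 33).
South receives 3.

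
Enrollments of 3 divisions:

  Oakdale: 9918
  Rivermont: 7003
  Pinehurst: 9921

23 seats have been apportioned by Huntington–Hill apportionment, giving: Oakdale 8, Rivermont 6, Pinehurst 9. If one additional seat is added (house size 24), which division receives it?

Oakdale

Priority for the next seat is population ÷ (√(s·(s+1))).
Priorities: Oakdale 1168.848, Rivermont 1080.586, Pinehurst 1045.765.
Highest priority: Oakdale.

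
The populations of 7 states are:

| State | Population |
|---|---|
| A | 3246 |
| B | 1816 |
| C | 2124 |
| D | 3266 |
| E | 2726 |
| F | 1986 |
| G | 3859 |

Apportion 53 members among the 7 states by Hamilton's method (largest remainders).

Standard divisor: 19023 ÷ 53 ≈ 358.925.
Standard quotas: A 9.044, B 5.060, C 5.918, D 9.099, E 7.595, F 5.533, G 10.752.
Lower quotas: A 9, B 5, C 5, D 9, E 7, F 5, G 10 (sum 50, leaving 3 seats).
Remainders in descending order: C 0.918, G 0.752, E 0.595, F 0.533, D 0.099, B 0.060, A 0.044.
Largest remainders: C, G, E receive the extra seats.

A 9, B 5, C 6, D 9, E 8, F 5, G 11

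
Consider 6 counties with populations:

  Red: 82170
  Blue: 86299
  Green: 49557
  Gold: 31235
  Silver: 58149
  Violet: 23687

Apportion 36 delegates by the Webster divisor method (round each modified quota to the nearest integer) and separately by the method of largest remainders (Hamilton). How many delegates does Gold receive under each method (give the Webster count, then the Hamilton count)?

3 and 4

Webster: Red 9, Blue 10, Green 5, Gold 3, Silver 6, Violet 3.
Hamilton: Red 9, Blue 9, Green 5, Gold 4, Silver 6, Violet 3.
Gold gets 3 under Webster and 4 under Hamilton.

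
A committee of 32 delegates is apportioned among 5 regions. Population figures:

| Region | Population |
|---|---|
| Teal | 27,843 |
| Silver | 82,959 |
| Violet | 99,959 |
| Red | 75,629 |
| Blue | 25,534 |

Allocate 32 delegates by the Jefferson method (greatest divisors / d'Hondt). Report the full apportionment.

Standard divisor 311924/32 ≈ 9747.625; standard quotas: Teal 2.856, Silver 8.511, Violet 10.255, Red 7.759, Blue 2.620.
Rounding down gives 2, 8, 10, 7, 2 = 29 seats, so the divisor must be adjusted.
With modified divisor 9150: modified quotas Teal 3.043, Silver 9.067, Violet 10.924, Red 8.265, Blue 2.791.
Rounding down: Teal 3, Silver 9, Violet 10, Red 8, Blue 2 (total 32).

Teal: 3, Silver: 9, Violet: 10, Red: 8, Blue: 2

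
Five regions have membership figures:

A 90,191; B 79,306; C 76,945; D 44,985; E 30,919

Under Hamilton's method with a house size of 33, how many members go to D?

Standard divisor: 322346 ÷ 33 ≈ 9768.061.
Standard quotas: A 9.2333, B 8.1189, C 7.8772, D 4.6053, E 3.1653.
Lower quotas: A 9, B 8, C 7, D 4, E 3 (sum 31, leaving 2 seats).
Remainders in descending order: C 0.8772, D 0.6053, A 0.2333, E 0.1653, B 0.1189.
Largest remainders: C, D receive the extra seats.
D receives 5.

5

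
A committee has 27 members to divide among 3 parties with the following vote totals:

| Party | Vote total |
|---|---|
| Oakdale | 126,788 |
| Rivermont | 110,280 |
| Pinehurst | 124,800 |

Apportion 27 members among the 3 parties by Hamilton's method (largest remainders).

The standard divisor is 361868/27 ≈ 13402.519.
Standard quotas: Oakdale 9.4600, Rivermont 8.2283, Pinehurst 9.3117.
Lower quotas: Oakdale 9, Rivermont 8, Pinehurst 9 (sum 26, leaving 1 seat).
Remainders in descending order: Oakdale 0.4600, Pinehurst 0.3117, Rivermont 0.2283.
Largest remainder: Oakdale receives the extra seat.

Oakdale: 10, Rivermont: 8, Pinehurst: 9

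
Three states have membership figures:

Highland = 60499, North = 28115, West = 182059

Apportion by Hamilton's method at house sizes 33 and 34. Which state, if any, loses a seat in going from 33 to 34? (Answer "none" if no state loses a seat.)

At 33 seats: Highland 7, North 4, West 22.
At 34 seats: Highland 8, North 3, West 23.
North drops from 4 to 3.

North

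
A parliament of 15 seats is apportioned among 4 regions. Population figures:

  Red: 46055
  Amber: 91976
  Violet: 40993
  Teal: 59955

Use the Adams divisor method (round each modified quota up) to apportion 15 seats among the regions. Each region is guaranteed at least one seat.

Red 3, Amber 5, Violet 3, Teal 4

Standard divisor 238979/15 ≈ 15931.933; standard quotas: Red 2.891, Amber 5.773, Violet 2.573, Teal 3.763.
Rounding up gives 3, 6, 3, 4 = 16 seats, so the divisor must be adjusted.
With modified divisor 19200: modified quotas Red 2.399, Amber 4.790, Violet 2.135, Teal 3.123.
Rounding up: Red 3, Amber 5, Violet 3, Teal 4 (total 15).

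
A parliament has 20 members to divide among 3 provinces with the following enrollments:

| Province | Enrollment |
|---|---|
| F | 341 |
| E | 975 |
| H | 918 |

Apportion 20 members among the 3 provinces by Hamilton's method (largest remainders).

F=3, E=9, H=8

Total 2234; standard divisor 2234/20 ≈ 111.7.
Standard quotas: F 3.053, E 8.729, H 8.218.
Lower quotas: F 3, E 8, H 8 (sum 19, leaving 1 seat).
Remainders in descending order: E 0.729, H 0.218, F 0.053.
Largest remainder: E receives the extra seat.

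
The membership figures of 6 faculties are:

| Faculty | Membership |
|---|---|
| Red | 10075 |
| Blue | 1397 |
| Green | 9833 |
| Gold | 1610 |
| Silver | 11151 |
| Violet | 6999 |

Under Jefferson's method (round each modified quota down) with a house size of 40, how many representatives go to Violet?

Standard divisor 41065/40 ≈ 1026.625; standard quotas: Red 9.814, Blue 1.361, Green 9.578, Gold 1.568, Silver 10.862, Violet 6.817.
Rounding down gives 9, 1, 9, 1, 10, 6 = 36 seats, so the divisor must be adjusted.
With modified divisor 960: modified quotas Red 10.495, Blue 1.455, Green 10.243, Gold 1.677, Silver 11.616, Violet 7.291.
Rounding down: Red 10, Blue 1, Green 10, Gold 1, Silver 11, Violet 7 (total 40).
Violet receives 7.

7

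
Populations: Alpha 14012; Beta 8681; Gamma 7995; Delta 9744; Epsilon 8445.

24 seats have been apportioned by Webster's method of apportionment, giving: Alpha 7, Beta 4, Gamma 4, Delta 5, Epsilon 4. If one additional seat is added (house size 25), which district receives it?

Beta

Priority for the next seat is population ÷ (current seats + 0.5).
Priorities: Alpha 1868.267, Beta 1929.111, Gamma 1776.667, Delta 1771.636, Epsilon 1876.667.
Highest priority: Beta.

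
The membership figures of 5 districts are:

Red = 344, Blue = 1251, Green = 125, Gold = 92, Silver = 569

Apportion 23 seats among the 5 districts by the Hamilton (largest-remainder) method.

Standard divisor: 2381 ÷ 23 ≈ 103.522.
Standard quotas: Red 3.323, Blue 12.084, Green 1.207, Gold 0.889, Silver 5.496.
Lower quotas: Red 3, Blue 12, Green 1, Gold 0, Silver 5 (sum 21, leaving 2 seats).
Remainders in descending order: Gold 0.889, Silver 0.496, Red 0.323, Green 0.207, Blue 0.084.
Largest remainders: Gold, Silver receive the extra seats.

Red: 3, Blue: 12, Green: 1, Gold: 1, Silver: 6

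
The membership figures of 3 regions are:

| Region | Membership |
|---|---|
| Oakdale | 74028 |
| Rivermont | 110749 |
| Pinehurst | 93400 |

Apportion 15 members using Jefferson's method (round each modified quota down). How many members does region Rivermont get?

Standard divisor 278177/15 ≈ 18545.133; standard quotas: Oakdale 3.992, Rivermont 5.972, Pinehurst 5.036.
Rounding down gives 3, 5, 5 = 13 seats, so the divisor must be adjusted.
With modified divisor 17100: modified quotas Oakdale 4.329, Rivermont 6.477, Pinehurst 5.462.
Rounding down: Oakdale 4, Rivermont 6, Pinehurst 5 (total 15).
Rivermont receives 6.

6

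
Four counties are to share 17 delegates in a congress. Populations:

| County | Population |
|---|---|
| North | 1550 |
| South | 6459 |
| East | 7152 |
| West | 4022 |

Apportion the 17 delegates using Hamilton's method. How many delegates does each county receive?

North=1, South=6, East=6, West=4

The standard divisor is 19183/17 ≈ 1128.412.
Standard quotas: North 1.3736, South 5.7240, East 6.3381, West 3.5643.
Lower quotas: North 1, South 5, East 6, West 3 (sum 15, leaving 2 seats).
Remainders in descending order: South 0.7240, West 0.5643, North 0.3736, East 0.3381.
The surplus seats go to South, West.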